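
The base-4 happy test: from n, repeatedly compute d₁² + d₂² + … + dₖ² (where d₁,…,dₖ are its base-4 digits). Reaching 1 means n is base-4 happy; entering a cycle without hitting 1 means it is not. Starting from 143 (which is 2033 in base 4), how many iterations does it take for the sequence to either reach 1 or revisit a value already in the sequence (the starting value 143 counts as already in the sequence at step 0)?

6

143 = (2,0,3,3)_4 → 2² + 0² + 3² + 3² = 4 + 0 + 9 + 9 = 22
22 = (1,1,2)_4 → 1² + 1² + 2² = 1 + 1 + 4 = 6
6 = (1,2)_4 → 1² + 2² = 1 + 4 = 5
5 = (1,1)_4 → 1² + 1² = 1 + 1 = 2
2 = (2)_4 → 2² = 4
4 = (1,0)_4 → 1² + 0² = 1 + 0 = 1  — reached 1.
That took 6 steps.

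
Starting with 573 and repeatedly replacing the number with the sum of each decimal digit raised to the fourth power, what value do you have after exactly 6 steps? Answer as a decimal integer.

13747

573 → 5⁴ + 7⁴ + 3⁴ = 3107
3107 → 3⁴ + 1⁴ + 0⁴ + 7⁴ = 2483
2483 → 2⁴ + 4⁴ + 8⁴ + 3⁴ = 4449
4449 → 4⁴ + 4⁴ + 4⁴ + 9⁴ = 7329
7329 → 7⁴ + 3⁴ + 2⁴ + 9⁴ = 9059
9059 → 9⁴ + 0⁴ + 5⁴ + 9⁴ = 13747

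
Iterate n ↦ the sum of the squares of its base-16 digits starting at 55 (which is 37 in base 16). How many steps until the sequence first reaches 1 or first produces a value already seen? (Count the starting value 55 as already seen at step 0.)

55 = (3,7)_16 → 3² + 7² = 9 + 49 = 58
58 = (3,10)_16 → 3² + 10² = 9 + 100 = 109
109 = (6,13)_16 → 6² + 13² = 36 + 169 = 205
205 = (12,13)_16 → 12² + 13² = 144 + 169 = 313
313 = (1,3,9)_16 → 1² + 3² + 9² = 1 + 9 + 81 = 91
91 = (5,11)_16 → 5² + 11² = 25 + 121 = 146
146 = (9,2)_16 → 9² + 2² = 81 + 4 = 85
85 = (5,5)_16 → 5² + 5² = 25 + 25 = 50
50 = (3,2)_16 → 3² + 2² = 9 + 4 = 13
13 = (13)_16 → 13² = 169
169 = (10,9)_16 → 10² + 9² = 100 + 81 = 181
181 = (11,5)_16 → 11² + 5² = 121 + 25 = 146  — 146 repeats.
That took 12 steps.

12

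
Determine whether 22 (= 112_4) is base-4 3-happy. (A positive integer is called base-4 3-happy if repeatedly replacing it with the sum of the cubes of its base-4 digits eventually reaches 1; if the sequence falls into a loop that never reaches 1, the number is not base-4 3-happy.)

base-4 3-happy

22 = (1,1,2)_4 → 1³ + 1³ + 2³ = 10
10 = (2,2)_4 → 2³ + 2³ = 16
16 = (1,0,0)_4 → 1³ + 0³ + 0³ = 1  — reached 1.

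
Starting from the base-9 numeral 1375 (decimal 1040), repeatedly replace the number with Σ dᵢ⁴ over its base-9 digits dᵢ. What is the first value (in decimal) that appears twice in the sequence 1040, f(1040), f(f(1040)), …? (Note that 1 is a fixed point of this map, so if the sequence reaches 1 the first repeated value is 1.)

722

1040 = (1,3,7,5)_9 → 1⁴ + 3⁴ + 7⁴ + 5⁴ = 3108
3108 = (4,2,3,3)_9 → 4⁴ + 2⁴ + 3⁴ + 3⁴ = 434
434 = (5,3,2)_9 → 5⁴ + 3⁴ + 2⁴ = 722
722 = (8,8,2)_9 → 8⁴ + 8⁴ + 2⁴ = 8208
8208 = (1,2,2,3,0)_9 → 1⁴ + 2⁴ + 2⁴ + 3⁴ + 0⁴ = 114
114 = (1,3,6)_9 → 1⁴ + 3⁴ + 6⁴ = 1378
1378 = (1,8,0,1)_9 → 1⁴ + 8⁴ + 0⁴ + 1⁴ = 4098
4098 = (5,5,5,3)_9 → 5⁴ + 5⁴ + 5⁴ + 3⁴ = 1956
1956 = (2,6,1,3)_9 → 2⁴ + 6⁴ + 1⁴ + 3⁴ = 1394
1394 = (1,8,1,8)_9 → 1⁴ + 8⁴ + 1⁴ + 8⁴ = 8194
8194 = (1,2,2,1,4)_9 → 1⁴ + 2⁴ + 2⁴ + 1⁴ + 4⁴ = 290
290 = (3,5,2)_9 → 3⁴ + 5⁴ + 2⁴ = 722  — 722 already appeared earlier.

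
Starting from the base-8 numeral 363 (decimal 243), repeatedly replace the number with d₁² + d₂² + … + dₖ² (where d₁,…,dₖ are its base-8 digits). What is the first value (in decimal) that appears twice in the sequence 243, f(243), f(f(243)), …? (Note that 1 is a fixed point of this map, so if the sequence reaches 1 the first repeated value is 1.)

4

243 = (3,6,3)_8 → 54
54 = (6,6)_8 → 72
72 = (1,1,0)_8 → 2
2 = (2)_8 → 4
4 = (4)_8 → 16
16 = (2,0)_8 → 4  — 4 already appeared earlier.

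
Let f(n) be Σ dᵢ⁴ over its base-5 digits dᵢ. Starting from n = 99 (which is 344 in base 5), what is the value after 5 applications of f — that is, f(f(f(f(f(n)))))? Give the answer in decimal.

593

99 = (3,4,4)_5 → 3⁴ + 4⁴ + 4⁴ = 593
593 = (4,3,3,3)_5 → 4⁴ + 3⁴ + 3⁴ + 3⁴ = 499
499 = (3,4,4,4)_5 → 3⁴ + 4⁴ + 4⁴ + 4⁴ = 849
849 = (1,1,3,4,4)_5 → 1⁴ + 1⁴ + 3⁴ + 4⁴ + 4⁴ = 595
595 = (4,3,4,0)_5 → 4⁴ + 3⁴ + 4⁴ + 0⁴ = 593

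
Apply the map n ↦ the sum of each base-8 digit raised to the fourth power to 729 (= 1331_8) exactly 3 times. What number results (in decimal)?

17

729 = (1,3,3,1)_8 → 1⁴ + 3⁴ + 3⁴ + 1⁴ = 164
164 = (2,4,4)_8 → 2⁴ + 4⁴ + 4⁴ = 528
528 = (1,0,2,0)_8 → 1⁴ + 0⁴ + 2⁴ + 0⁴ = 17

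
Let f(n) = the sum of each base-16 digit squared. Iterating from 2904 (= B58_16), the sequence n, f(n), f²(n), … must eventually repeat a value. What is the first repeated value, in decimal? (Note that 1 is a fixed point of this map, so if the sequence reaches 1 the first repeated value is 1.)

2904 = (11,5,8)_16 → 11² + 5² + 8² = 210
210 = (13,2)_16 → 13² + 2² = 173
173 = (10,13)_16 → 10² + 13² = 269
269 = (1,0,13)_16 → 1² + 0² + 13² = 170
170 = (10,10)_16 → 10² + 10² = 200
200 = (12,8)_16 → 12² + 8² = 208
208 = (13,0)_16 → 13² + 0² = 169
169 = (10,9)_16 → 10² + 9² = 181
181 = (11,5)_16 → 11² + 5² = 146
146 = (9,2)_16 → 9² + 2² = 85
85 = (5,5)_16 → 5² + 5² = 50
50 = (3,2)_16 → 3² + 2² = 13
13 = (13)_16 → 13² = 169  — 169 already appeared earlier.

169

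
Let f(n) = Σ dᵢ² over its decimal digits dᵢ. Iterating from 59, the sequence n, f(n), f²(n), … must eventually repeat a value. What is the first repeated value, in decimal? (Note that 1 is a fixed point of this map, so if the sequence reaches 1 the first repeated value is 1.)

59 → 5² + 9² = 25 + 81 = 106
106 → 1² + 0² + 6² = 1 + 0 + 36 = 37
37 → 3² + 7² = 9 + 49 = 58
58 → 5² + 8² = 25 + 64 = 89
89 → 8² + 9² = 64 + 81 = 145
145 → 1² + 4² + 5² = 1 + 16 + 25 = 42
42 → 4² + 2² = 16 + 4 = 20
20 → 2² + 0² = 4 + 0 = 4
4 → 4² = 16
16 → 1² + 6² = 1 + 36 = 37  — 37 already appeared earlier.

37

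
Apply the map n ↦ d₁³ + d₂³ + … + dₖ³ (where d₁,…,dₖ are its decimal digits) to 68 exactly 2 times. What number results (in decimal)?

68 → 6³ + 8³ = 216 + 512 = 728
728 → 7³ + 2³ + 8³ = 343 + 8 + 512 = 863

863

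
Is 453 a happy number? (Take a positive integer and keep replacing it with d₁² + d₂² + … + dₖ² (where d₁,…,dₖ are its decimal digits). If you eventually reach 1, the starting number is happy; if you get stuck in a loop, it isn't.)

453 → 4² + 5² + 3² = 50
50 → 5² + 0² = 25
25 → 2² + 5² = 29
29 → 2² + 9² = 85
85 → 8² + 5² = 89
89 → 8² + 9² = 145
145 → 1² + 4² + 5² = 42
42 → 4² + 2² = 20
20 → 2² + 0² = 4
4 → 4² = 16
16 → 1² + 6² = 37
37 → 3² + 7² = 58
58 → 5² + 8² = 89  — 89 already seen; the sequence cycles without reaching 1.

not happy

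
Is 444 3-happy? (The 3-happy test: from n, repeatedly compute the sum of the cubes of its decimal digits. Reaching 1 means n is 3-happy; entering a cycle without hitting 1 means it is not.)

444 → 4³ + 4³ + 4³ = 64 + 64 + 64 = 192
192 → 1³ + 9³ + 2³ = 1 + 729 + 8 = 738
738 → 7³ + 3³ + 8³ = 343 + 27 + 512 = 882
882 → 8³ + 8³ + 2³ = 512 + 512 + 8 = 1032
1032 → 1³ + 0³ + 3³ + 2³ = 1 + 0 + 27 + 8 = 36
36 → 3³ + 6³ = 27 + 216 = 243
243 → 2³ + 4³ + 3³ = 8 + 64 + 27 = 99
99 → 9³ + 9³ = 729 + 729 = 1458
1458 → 1³ + 4³ + 5³ + 8³ = 1 + 64 + 125 + 512 = 702
702 → 7³ + 0³ + 2³ = 343 + 0 + 8 = 351
351 → 3³ + 5³ + 1³ = 27 + 125 + 1 = 153
153 → 1³ + 5³ + 3³ = 1 + 125 + 27 = 153  — 153 already seen; the sequence cycles without reaching 1.

not 3-happy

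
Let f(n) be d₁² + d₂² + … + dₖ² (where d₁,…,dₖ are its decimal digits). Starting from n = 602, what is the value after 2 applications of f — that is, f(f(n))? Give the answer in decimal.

16

602 → 40
40 → 16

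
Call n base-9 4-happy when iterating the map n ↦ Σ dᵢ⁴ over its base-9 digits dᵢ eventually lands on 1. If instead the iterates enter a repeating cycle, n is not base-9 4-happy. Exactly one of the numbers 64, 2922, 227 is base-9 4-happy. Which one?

64: 64 → 2402 → 4818 → 2258 → 6578 → 4098 → 1956 → 1394 → 8194 → 290 → 722 → 8208 → 114 → 1378 → 4098  — repeats 4098 (not base-9 4-happy)
2922: 2922 → 1552 → 274 → 418 → 882 → 4098 → 1956 → 1394 → 8194 → 290 → 722 → 8208 → 114 → 1378 → 4098  — repeats 4098 (not base-9 4-happy)
227: 227 → 2433 → 243 → 81 → 1  — reaches 1 (base-9 4-happy)

227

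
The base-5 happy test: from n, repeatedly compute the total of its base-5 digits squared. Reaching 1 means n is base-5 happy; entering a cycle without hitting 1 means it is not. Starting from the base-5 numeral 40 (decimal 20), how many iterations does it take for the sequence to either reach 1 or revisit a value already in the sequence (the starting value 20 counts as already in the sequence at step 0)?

4

20 = (4,0)_5 → 4² + 0² = 16
16 = (3,1)_5 → 3² + 1² = 10
10 = (2,0)_5 → 2² + 0² = 4
4 = (4)_5 → 4² = 16  — 16 repeats.
That took 4 steps.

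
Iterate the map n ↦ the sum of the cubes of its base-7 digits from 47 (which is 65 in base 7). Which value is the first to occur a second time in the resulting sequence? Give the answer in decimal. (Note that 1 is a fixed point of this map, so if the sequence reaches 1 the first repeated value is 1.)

47 = (6,5)_7 → 341
341 = (6,6,5)_7 → 557
557 = (1,4,2,4)_7 → 137
137 = (2,5,4)_7 → 197
197 = (4,0,1)_7 → 65
65 = (1,2,2)_7 → 17
17 = (2,3)_7 → 35
35 = (5,0)_7 → 125
125 = (2,3,6)_7 → 251
251 = (5,0,6)_7 → 341  — 341 already appeared earlier.

341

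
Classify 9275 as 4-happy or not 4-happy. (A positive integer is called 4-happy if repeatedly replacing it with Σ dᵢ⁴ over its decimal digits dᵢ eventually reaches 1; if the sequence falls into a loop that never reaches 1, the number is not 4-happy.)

9275 → 9⁴ + 2⁴ + 7⁴ + 5⁴ = 6561 + 16 + 2401 + 625 = 9603
9603 → 9⁴ + 6⁴ + 0⁴ + 3⁴ = 6561 + 1296 + 0 + 81 = 7938
7938 → 7⁴ + 9⁴ + 3⁴ + 8⁴ = 2401 + 6561 + 81 + 4096 = 13139
13139 → 1⁴ + 3⁴ + 1⁴ + 3⁴ + 9⁴ = 1 + 81 + 1 + 81 + 6561 = 6725
6725 → 6⁴ + 7⁴ + 2⁴ + 5⁴ = 1296 + 2401 + 16 + 625 = 4338
4338 → 4⁴ + 3⁴ + 3⁴ + 8⁴ = 256 + 81 + 81 + 4096 = 4514
4514 → 4⁴ + 5⁴ + 1⁴ + 4⁴ = 256 + 625 + 1 + 256 = 1138
1138 → 1⁴ + 1⁴ + 3⁴ + 8⁴ = 1 + 1 + 81 + 4096 = 4179
4179 → 4⁴ + 1⁴ + 7⁴ + 9⁴ = 256 + 1 + 2401 + 6561 = 9219
9219 → 9⁴ + 2⁴ + 1⁴ + 9⁴ = 6561 + 16 + 1 + 6561 = 13139  — 13139 already seen; the sequence cycles without reaching 1.

not 4-happy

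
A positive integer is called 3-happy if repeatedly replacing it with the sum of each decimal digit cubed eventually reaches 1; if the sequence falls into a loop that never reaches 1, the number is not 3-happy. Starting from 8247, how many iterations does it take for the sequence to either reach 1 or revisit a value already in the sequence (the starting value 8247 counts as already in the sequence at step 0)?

8247 → 8³ + 2³ + 4³ + 7³ = 927
927 → 9³ + 2³ + 7³ = 1080
1080 → 1³ + 0³ + 8³ + 0³ = 513
513 → 5³ + 1³ + 3³ = 153
153 → 1³ + 5³ + 3³ = 153  — 153 repeats.
That took 5 steps.

5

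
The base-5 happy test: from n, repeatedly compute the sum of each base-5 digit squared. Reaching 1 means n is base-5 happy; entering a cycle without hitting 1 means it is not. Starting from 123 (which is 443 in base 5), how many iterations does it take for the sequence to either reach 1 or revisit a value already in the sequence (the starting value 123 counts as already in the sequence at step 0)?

123 = (4,4,3)_5 → 41
41 = (1,3,1)_5 → 11
11 = (2,1)_5 → 5
5 = (1,0)_5 → 1  — reached 1.
That took 4 steps.

4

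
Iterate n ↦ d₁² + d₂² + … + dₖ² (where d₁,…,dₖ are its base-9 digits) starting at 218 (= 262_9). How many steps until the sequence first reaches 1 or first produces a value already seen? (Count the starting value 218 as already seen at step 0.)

218 = (2,6,2)_9 → 2² + 6² + 2² = 4 + 36 + 4 = 44
44 = (4,8)_9 → 4² + 8² = 16 + 64 = 80
80 = (8,8)_9 → 8² + 8² = 64 + 64 = 128
128 = (1,5,2)_9 → 1² + 5² + 2² = 1 + 25 + 4 = 30
30 = (3,3)_9 → 3² + 3² = 9 + 9 = 18
18 = (2,0)_9 → 2² + 0² = 4 + 0 = 4
4 = (4)_9 → 4² = 16
16 = (1,7)_9 → 1² + 7² = 1 + 49 = 50
50 = (5,5)_9 → 5² + 5² = 25 + 25 = 50  — 50 repeats.
That took 9 steps.

9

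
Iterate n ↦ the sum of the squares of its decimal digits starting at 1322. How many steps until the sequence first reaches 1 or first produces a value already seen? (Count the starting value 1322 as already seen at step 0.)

12

1322 → 1² + 3² + 2² + 2² = 18
18 → 1² + 8² = 65
65 → 6² + 5² = 61
61 → 6² + 1² = 37
37 → 3² + 7² = 58
58 → 5² + 8² = 89
89 → 8² + 9² = 145
145 → 1² + 4² + 5² = 42
42 → 4² + 2² = 20
20 → 2² + 0² = 4
4 → 4² = 16
16 → 1² + 6² = 37  — 37 repeats.
That took 12 steps.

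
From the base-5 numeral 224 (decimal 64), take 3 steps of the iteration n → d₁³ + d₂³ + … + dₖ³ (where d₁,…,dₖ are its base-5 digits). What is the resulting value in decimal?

28

64 = (2,2,4)_5 → 80
80 = (3,1,0)_5 → 28
28 = (1,0,3)_5 → 28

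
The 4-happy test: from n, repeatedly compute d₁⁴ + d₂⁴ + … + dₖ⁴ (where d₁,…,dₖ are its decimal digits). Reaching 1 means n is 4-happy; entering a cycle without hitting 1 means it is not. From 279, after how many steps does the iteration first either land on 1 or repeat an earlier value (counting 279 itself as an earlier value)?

11

279 → 2⁴ + 7⁴ + 9⁴ = 16 + 2401 + 6561 = 8978
8978 → 8⁴ + 9⁴ + 7⁴ + 8⁴ = 4096 + 6561 + 2401 + 4096 = 17154
17154 → 1⁴ + 7⁴ + 1⁴ + 5⁴ + 4⁴ = 1 + 2401 + 1 + 625 + 256 = 3284
3284 → 3⁴ + 2⁴ + 8⁴ + 4⁴ = 81 + 16 + 4096 + 256 = 4449
4449 → 4⁴ + 4⁴ + 4⁴ + 9⁴ = 256 + 256 + 256 + 6561 = 7329
7329 → 7⁴ + 3⁴ + 2⁴ + 9⁴ = 2401 + 81 + 16 + 6561 = 9059
9059 → 9⁴ + 0⁴ + 5⁴ + 9⁴ = 6561 + 0 + 625 + 6561 = 13747
13747 → 1⁴ + 3⁴ + 7⁴ + 4⁴ + 7⁴ = 1 + 81 + 2401 + 256 + 2401 = 5140
5140 → 5⁴ + 1⁴ + 4⁴ + 0⁴ = 625 + 1 + 256 + 0 = 882
882 → 8⁴ + 8⁴ + 2⁴ = 4096 + 4096 + 16 = 8208
8208 → 8⁴ + 2⁴ + 0⁴ + 8⁴ = 4096 + 16 + 0 + 4096 = 8208  — 8208 repeats.
That took 11 steps.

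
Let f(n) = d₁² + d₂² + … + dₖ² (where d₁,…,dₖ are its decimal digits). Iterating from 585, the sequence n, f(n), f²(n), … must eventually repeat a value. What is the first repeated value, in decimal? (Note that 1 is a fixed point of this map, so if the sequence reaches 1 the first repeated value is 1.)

37

585 → 5² + 8² + 5² = 114
114 → 1² + 1² + 4² = 18
18 → 1² + 8² = 65
65 → 6² + 5² = 61
61 → 6² + 1² = 37
37 → 3² + 7² = 58
58 → 5² + 8² = 89
89 → 8² + 9² = 145
145 → 1² + 4² + 5² = 42
42 → 4² + 2² = 20
20 → 2² + 0² = 4
4 → 4² = 16
16 → 1² + 6² = 37  — 37 already appeared earlier.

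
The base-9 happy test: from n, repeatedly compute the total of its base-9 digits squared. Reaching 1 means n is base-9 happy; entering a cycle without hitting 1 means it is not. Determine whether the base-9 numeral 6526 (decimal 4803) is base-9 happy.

4803 = (6,5,2,6)_9 → 101
101 = (1,2,2)_9 → 9
9 = (1,0)_9 → 1  — reached 1.

base-9 happy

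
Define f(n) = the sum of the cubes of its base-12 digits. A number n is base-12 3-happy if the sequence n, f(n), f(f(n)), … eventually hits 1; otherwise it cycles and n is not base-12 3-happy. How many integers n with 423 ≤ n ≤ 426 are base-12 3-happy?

2

423: 423 → 1366 → 1854 → 1217 → 762 → 368 → 736 → 190 → 1028 → 856 → 1520 → 1728 → 1  — base-12 3-happy
424: 424 → 1403 → 2572 → 1190 → 547 → 1099 → 1029 → 1073 → 593 → 190 → 1028 → 856 → 1520 → 1728 → 1  — base-12 3-happy
425: 425 → 1464 → 1008 → 343 → 415 → 1351 → 1136 → 1855 → 1344 → 793 → 342 → 288 → 8 → 512 → 755 → 1464  — not base-12 3-happy
426: 426 → 1555 → 2072 → 585 → 793 → 342 → 288 → 8 → 512 → 755 → 1464 → 1008 → 343 → 415 → 1351 → 1136 → 1855 → 1344 → 793  — not base-12 3-happy
base-12 3-happy: 423, 424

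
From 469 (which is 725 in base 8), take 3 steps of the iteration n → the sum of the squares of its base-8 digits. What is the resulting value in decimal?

52

469 = (7,2,5)_8 → 7² + 2² + 5² = 49 + 4 + 25 = 78
78 = (1,1,6)_8 → 1² + 1² + 6² = 1 + 1 + 36 = 38
38 = (4,6)_8 → 4² + 6² = 16 + 36 = 52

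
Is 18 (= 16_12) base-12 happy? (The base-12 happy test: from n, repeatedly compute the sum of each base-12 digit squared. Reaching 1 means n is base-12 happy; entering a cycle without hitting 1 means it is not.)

18 = (1,6)_12 → 1² + 6² = 37
37 = (3,1)_12 → 3² + 1² = 10
10 = (10)_12 → 10² = 100
100 = (8,4)_12 → 8² + 4² = 80
80 = (6,8)_12 → 6² + 8² = 100  — 100 already seen; the sequence cycles without reaching 1.

not base-12 happy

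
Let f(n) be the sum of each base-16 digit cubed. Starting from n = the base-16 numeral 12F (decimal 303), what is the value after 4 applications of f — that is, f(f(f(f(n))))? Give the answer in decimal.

2061

303 = (1,2,15)_16 → 1³ + 2³ + 15³ = 3384
3384 = (13,3,8)_16 → 13³ + 3³ + 8³ = 2736
2736 = (10,11,0)_16 → 10³ + 11³ + 0³ = 2331
2331 = (9,1,11)_16 → 9³ + 1³ + 11³ = 2061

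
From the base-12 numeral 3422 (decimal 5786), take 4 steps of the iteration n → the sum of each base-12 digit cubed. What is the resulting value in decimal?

593

5786 = (3,4,2,2)_12 → 3³ + 4³ + 2³ + 2³ = 27 + 64 + 8 + 8 = 107
107 = (8,11)_12 → 8³ + 11³ = 512 + 1331 = 1843
1843 = (1,0,9,7)_12 → 1³ + 0³ + 9³ + 7³ = 1 + 0 + 729 + 343 = 1073
1073 = (7,5,5)_12 → 7³ + 5³ + 5³ = 343 + 125 + 125 = 593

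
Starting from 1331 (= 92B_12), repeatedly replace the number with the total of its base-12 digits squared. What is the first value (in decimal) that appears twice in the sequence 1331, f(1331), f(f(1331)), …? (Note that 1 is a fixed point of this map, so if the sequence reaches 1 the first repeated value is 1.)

1331 = (9,2,11)_12 → 9² + 2² + 11² = 206
206 = (1,5,2)_12 → 1² + 5² + 2² = 30
30 = (2,6)_12 → 2² + 6² = 40
40 = (3,4)_12 → 3² + 4² = 25
25 = (2,1)_12 → 2² + 1² = 5
5 = (5)_12 → 5² = 25  — 25 already appeared earlier.

25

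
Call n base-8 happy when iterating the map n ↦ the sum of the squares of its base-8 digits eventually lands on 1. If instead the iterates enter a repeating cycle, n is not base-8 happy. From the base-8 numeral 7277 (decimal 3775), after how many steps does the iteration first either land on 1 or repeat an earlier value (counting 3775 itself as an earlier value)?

3775 = (7,2,7,7)_8 → 7² + 2² + 7² + 7² = 151
151 = (2,2,7)_8 → 2² + 2² + 7² = 57
57 = (7,1)_8 → 7² + 1² = 50
50 = (6,2)_8 → 6² + 2² = 40
40 = (5,0)_8 → 5² + 0² = 25
25 = (3,1)_8 → 3² + 1² = 10
10 = (1,2)_8 → 1² + 2² = 5
5 = (5)_8 → 5² = 25  — 25 repeats.
That took 8 steps.

8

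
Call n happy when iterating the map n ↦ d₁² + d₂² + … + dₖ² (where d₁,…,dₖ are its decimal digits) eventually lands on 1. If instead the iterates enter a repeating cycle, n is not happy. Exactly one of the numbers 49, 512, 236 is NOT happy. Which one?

512

49: 49 → 97 → 130 → 10 → 1  — reaches 1 (happy)
512: 512 → 30 → 9 → 81 → 65 → 61 → 37 → 58 → 89 → 145 → 42 → 20 → 4 → 16 → 37  — repeats 37 (not happy)
236: 236 → 49 → 97 → 130 → 10 → 1  — reaches 1 (happy)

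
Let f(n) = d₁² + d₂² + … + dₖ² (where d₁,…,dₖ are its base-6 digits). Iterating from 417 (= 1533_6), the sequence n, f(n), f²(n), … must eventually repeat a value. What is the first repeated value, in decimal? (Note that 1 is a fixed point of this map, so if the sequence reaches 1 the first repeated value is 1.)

417 = (1,5,3,3)_6 → 1² + 5² + 3² + 3² = 1 + 25 + 9 + 9 = 44
44 = (1,1,2)_6 → 1² + 1² + 2² = 1 + 1 + 4 = 6
6 = (1,0)_6 → 1² + 0² = 1 + 0 = 1  — reached the fixed point 1.
1 → 1, so 1 is the first repeated value.

1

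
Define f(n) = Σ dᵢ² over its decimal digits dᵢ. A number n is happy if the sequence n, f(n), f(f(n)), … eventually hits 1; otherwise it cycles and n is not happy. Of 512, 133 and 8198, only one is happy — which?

133

512: 512 → 30 → 9 → 81 → 65 → 61 → 37 → 58 → 89 → 145 → 42 → 20 → 4 → 16 → 37  — repeats 37 (not happy)
133: 133 → 19 → 82 → 68 → 100 → 1  — reaches 1 (happy)
8198: 8198 → 210 → 5 → 25 → 29 → 85 → 89 → 145 → 42 → 20 → 4 → 16 → 37 → 58 → 89  — repeats 89 (not happy)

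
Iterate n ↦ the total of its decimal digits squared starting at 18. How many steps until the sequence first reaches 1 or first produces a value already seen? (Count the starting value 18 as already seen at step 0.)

11

18 → 65
65 → 61
61 → 37
37 → 58
58 → 89
89 → 145
145 → 42
42 → 20
20 → 4
4 → 16
16 → 37  — 37 repeats.
That took 11 steps.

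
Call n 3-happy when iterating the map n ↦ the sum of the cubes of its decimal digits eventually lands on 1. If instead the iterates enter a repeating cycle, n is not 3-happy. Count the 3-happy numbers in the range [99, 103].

1

99: 99 → 1458 → 702 → 351 → 153 → 153  — not 3-happy
100: 100 → 1  — 3-happy
101: 101 → 2 → 8 → 512 → 134 → 92 → 737 → 713 → 371 → 371  — not 3-happy
102: 102 → 9 → 729 → 1080 → 513 → 153 → 153  — not 3-happy
103: 103 → 28 → 520 → 133 → 55 → 250 → 133  — not 3-happy
3-happy: 100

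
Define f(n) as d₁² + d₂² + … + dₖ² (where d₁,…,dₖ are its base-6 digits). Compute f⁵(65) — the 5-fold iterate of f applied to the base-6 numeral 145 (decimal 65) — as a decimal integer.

20

65 = (1,4,5)_6 → 1² + 4² + 5² = 42
42 = (1,1,0)_6 → 1² + 1² + 0² = 2
2 = (2)_6 → 2² = 4
4 = (4)_6 → 4² = 16
16 = (2,4)_6 → 2² + 4² = 20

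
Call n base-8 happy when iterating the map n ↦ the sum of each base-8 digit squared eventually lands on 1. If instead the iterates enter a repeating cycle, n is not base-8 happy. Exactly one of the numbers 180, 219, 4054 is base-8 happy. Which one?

180: 180 → 56 → 49 → 37 → 41 → 26 → 13 → 26  — repeats 26 (not base-8 happy)
219: 219 → 27 → 18 → 8 → 1  — reaches 1 (base-8 happy)
4054: 4054 → 138 → 9 → 2 → 4 → 16 → 4  — repeats 4 (not base-8 happy)

219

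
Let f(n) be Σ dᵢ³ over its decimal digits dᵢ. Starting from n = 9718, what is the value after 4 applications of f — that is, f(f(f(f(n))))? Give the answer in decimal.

853

9718 → 9³ + 7³ + 1³ + 8³ = 1585
1585 → 1³ + 5³ + 8³ + 5³ = 763
763 → 7³ + 6³ + 3³ = 586
586 → 5³ + 8³ + 6³ = 853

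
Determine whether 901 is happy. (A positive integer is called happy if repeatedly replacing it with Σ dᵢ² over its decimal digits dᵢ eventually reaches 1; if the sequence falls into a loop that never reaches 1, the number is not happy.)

happy

901 → 9² + 0² + 1² = 82
82 → 8² + 2² = 68
68 → 6² + 8² = 100
100 → 1² + 0² + 0² = 1  — reached 1.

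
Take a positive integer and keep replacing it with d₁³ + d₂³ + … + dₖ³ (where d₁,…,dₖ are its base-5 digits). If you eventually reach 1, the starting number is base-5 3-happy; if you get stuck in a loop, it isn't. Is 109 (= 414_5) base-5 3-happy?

109 = (4,1,4)_5 → 4³ + 1³ + 4³ = 64 + 1 + 64 = 129
129 = (1,0,0,4)_5 → 1³ + 0³ + 0³ + 4³ = 1 + 0 + 0 + 64 = 65
65 = (2,3,0)_5 → 2³ + 3³ + 0³ = 8 + 27 + 0 = 35
35 = (1,2,0)_5 → 1³ + 2³ + 0³ = 1 + 8 + 0 = 9
9 = (1,4)_5 → 1³ + 4³ = 1 + 64 = 65  — 65 already seen; the sequence cycles without reaching 1.

not base-5 3-happy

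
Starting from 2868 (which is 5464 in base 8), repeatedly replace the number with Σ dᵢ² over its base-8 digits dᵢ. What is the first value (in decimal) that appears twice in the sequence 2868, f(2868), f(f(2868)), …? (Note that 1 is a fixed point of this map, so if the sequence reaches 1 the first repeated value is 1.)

2868 = (5,4,6,4)_8 → 5² + 4² + 6² + 4² = 93
93 = (1,3,5)_8 → 1² + 3² + 5² = 35
35 = (4,3)_8 → 4² + 3² = 25
25 = (3,1)_8 → 3² + 1² = 10
10 = (1,2)_8 → 1² + 2² = 5
5 = (5)_8 → 5² = 25  — 25 already appeared earlier.

25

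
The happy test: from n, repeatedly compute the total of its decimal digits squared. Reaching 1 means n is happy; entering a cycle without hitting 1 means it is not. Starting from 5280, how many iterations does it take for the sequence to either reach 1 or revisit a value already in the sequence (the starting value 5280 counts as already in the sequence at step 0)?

5280 → 5² + 2² + 8² + 0² = 93
93 → 9² + 3² = 90
90 → 9² + 0² = 81
81 → 8² + 1² = 65
65 → 6² + 5² = 61
61 → 6² + 1² = 37
37 → 3² + 7² = 58
58 → 5² + 8² = 89
89 → 8² + 9² = 145
145 → 1² + 4² + 5² = 42
42 → 4² + 2² = 20
20 → 2² + 0² = 4
4 → 4² = 16
16 → 1² + 6² = 37  — 37 repeats.
That took 14 steps.

14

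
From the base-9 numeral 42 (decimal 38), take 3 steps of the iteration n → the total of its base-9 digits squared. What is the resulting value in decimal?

64

38 = (4,2)_9 → 4² + 2² = 20
20 = (2,2)_9 → 2² + 2² = 8
8 = (8)_9 → 8² = 64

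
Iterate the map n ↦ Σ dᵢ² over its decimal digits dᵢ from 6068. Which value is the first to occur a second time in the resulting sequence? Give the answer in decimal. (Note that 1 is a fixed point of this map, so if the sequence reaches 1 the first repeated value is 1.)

6068 → 6² + 0² + 6² + 8² = 36 + 0 + 36 + 64 = 136
136 → 1² + 3² + 6² = 1 + 9 + 36 = 46
46 → 4² + 6² = 16 + 36 = 52
52 → 5² + 2² = 25 + 4 = 29
29 → 2² + 9² = 4 + 81 = 85
85 → 8² + 5² = 64 + 25 = 89
89 → 8² + 9² = 64 + 81 = 145
145 → 1² + 4² + 5² = 1 + 16 + 25 = 42
42 → 4² + 2² = 16 + 4 = 20
20 → 2² + 0² = 4 + 0 = 4
4 → 4² = 16
16 → 1² + 6² = 1 + 36 = 37
37 → 3² + 7² = 9 + 49 = 58
58 → 5² + 8² = 25 + 64 = 89  — 89 already appeared earlier.

89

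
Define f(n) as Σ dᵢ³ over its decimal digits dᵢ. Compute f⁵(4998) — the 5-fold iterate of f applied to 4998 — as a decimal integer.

4998 → 2034
2034 → 99
99 → 1458
1458 → 702
702 → 351

351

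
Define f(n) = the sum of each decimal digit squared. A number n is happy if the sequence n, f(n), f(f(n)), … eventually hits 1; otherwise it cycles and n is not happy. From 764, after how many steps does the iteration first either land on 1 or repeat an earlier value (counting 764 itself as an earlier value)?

764 → 7² + 6² + 4² = 101
101 → 1² + 0² + 1² = 2
2 → 2² = 4
4 → 4² = 16
16 → 1² + 6² = 37
37 → 3² + 7² = 58
58 → 5² + 8² = 89
89 → 8² + 9² = 145
145 → 1² + 4² + 5² = 42
42 → 4² + 2² = 20
20 → 2² + 0² = 4  — 4 repeats.
That took 11 steps.

11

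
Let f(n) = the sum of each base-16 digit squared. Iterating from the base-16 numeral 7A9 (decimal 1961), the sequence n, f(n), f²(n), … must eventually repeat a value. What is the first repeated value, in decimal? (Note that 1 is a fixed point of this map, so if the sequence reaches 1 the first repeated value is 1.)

1

1961 = (7,10,9)_16 → 7² + 10² + 9² = 230
230 = (14,6)_16 → 14² + 6² = 232
232 = (14,8)_16 → 14² + 8² = 260
260 = (1,0,4)_16 → 1² + 0² + 4² = 17
17 = (1,1)_16 → 1² + 1² = 2
2 = (2)_16 → 2² = 4
4 = (4)_16 → 4² = 16
16 = (1,0)_16 → 1² + 0² = 1  — reached the fixed point 1.
1 → 1, so 1 is the first repeated value.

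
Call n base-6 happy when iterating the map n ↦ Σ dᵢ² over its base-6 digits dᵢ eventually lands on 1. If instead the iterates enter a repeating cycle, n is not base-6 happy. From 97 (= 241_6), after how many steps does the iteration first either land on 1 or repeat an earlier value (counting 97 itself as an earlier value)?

13

97 = (2,4,1)_6 → 2² + 4² + 1² = 4 + 16 + 1 = 21
21 = (3,3)_6 → 3² + 3² = 9 + 9 = 18
18 = (3,0)_6 → 3² + 0² = 9 + 0 = 9
9 = (1,3)_6 → 1² + 3² = 1 + 9 = 10
10 = (1,4)_6 → 1² + 4² = 1 + 16 = 17
17 = (2,5)_6 → 2² + 5² = 4 + 25 = 29
29 = (4,5)_6 → 4² + 5² = 16 + 25 = 41
41 = (1,0,5)_6 → 1² + 0² + 5² = 1 + 0 + 25 = 26
26 = (4,2)_6 → 4² + 2² = 16 + 4 = 20
20 = (3,2)_6 → 3² + 2² = 9 + 4 = 13
13 = (2,1)_6 → 2² + 1² = 4 + 1 = 5
5 = (5)_6 → 5² = 25
25 = (4,1)_6 → 4² + 1² = 16 + 1 = 17  — 17 repeats.
That took 13 steps.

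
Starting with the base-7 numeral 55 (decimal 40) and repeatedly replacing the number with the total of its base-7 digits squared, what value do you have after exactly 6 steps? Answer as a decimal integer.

2

40 = (5,5)_7 → 5² + 5² = 50
50 = (1,0,1)_7 → 1² + 0² + 1² = 2
2 = (2)_7 → 2² = 4
4 = (4)_7 → 4² = 16
16 = (2,2)_7 → 2² + 2² = 8
8 = (1,1)_7 → 1² + 1² = 2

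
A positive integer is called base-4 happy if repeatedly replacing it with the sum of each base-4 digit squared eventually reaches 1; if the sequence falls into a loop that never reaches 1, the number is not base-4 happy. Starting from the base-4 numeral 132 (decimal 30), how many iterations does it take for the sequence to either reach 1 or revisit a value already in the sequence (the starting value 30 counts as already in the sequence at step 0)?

6

30 = (1,3,2)_4 → 1² + 3² + 2² = 14
14 = (3,2)_4 → 3² + 2² = 13
13 = (3,1)_4 → 3² + 1² = 10
10 = (2,2)_4 → 2² + 2² = 8
8 = (2,0)_4 → 2² + 0² = 4
4 = (1,0)_4 → 1² + 0² = 1  — reached 1.
That took 6 steps.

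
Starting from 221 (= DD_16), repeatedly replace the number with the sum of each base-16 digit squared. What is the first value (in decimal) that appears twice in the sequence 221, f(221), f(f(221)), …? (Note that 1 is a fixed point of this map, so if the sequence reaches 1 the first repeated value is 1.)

221 = (13,13)_16 → 13² + 13² = 338
338 = (1,5,2)_16 → 1² + 5² + 2² = 30
30 = (1,14)_16 → 1² + 14² = 197
197 = (12,5)_16 → 12² + 5² = 169
169 = (10,9)_16 → 10² + 9² = 181
181 = (11,5)_16 → 11² + 5² = 146
146 = (9,2)_16 → 9² + 2² = 85
85 = (5,5)_16 → 5² + 5² = 50
50 = (3,2)_16 → 3² + 2² = 13
13 = (13)_16 → 13² = 169  — 169 already appeared earlier.

169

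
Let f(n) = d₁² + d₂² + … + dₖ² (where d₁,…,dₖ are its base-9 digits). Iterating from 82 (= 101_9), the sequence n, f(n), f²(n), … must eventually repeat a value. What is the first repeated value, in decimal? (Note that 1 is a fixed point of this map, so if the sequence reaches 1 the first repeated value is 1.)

82 = (1,0,1)_9 → 2
2 = (2)_9 → 4
4 = (4)_9 → 16
16 = (1,7)_9 → 50
50 = (5,5)_9 → 50  — 50 already appeared earlier.

50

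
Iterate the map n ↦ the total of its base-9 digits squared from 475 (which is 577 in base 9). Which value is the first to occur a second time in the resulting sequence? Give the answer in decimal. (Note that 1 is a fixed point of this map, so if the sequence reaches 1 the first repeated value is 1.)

475 = (5,7,7)_9 → 5² + 7² + 7² = 123
123 = (1,4,6)_9 → 1² + 4² + 6² = 53
53 = (5,8)_9 → 5² + 8² = 89
89 = (1,0,8)_9 → 1² + 0² + 8² = 65
65 = (7,2)_9 → 7² + 2² = 53  — 53 already appeared earlier.

53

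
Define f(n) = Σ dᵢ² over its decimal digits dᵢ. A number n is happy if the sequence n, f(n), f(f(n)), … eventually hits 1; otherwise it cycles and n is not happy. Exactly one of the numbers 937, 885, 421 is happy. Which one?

937: 937 → 139 → 91 → 82 → 68 → 100 → 1  — reaches 1 (happy)
885: 885 → 153 → 35 → 34 → 25 → 29 → 85 → 89 → 145 → 42 → 20 → 4 → 16 → 37 → 58 → 89  — repeats 89 (not happy)
421: 421 → 21 → 5 → 25 → 29 → 85 → 89 → 145 → 42 → 20 → 4 → 16 → 37 → 58 → 89  — repeats 89 (not happy)

937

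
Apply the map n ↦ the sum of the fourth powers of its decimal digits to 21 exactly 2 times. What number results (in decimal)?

2402

21 → 2⁴ + 1⁴ = 17
17 → 1⁴ + 7⁴ = 2402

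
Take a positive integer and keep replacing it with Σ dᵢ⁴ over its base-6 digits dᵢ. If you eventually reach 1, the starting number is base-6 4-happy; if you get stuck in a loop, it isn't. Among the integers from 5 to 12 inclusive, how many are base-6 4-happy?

5: 5 → 625 → 658 → 338 → 114 → 82 → 273 → 164 → 353 → 963 → 609 → 978 → 338  — not base-6 4-happy
6: 6 → 1  — base-6 4-happy
7: 7 → 2 → 16 → 272 → 99 → 353 → 963 → 609 → 978 → 338 → 114 → 82 → 273 → 164 → 353  — not base-6 4-happy
8: 8 → 17 → 641 → 1522 → 259 → 4 → 256 → 258 → 3 → 81 → 98 → 288 → 17  — not base-6 4-happy
9: 9 → 82 → 273 → 164 → 353 → 963 → 609 → 978 → 338 → 114 → 82  — not base-6 4-happy
10: 10 → 257 → 627 → 738 → 178 → 1137 → 788 → 803 → 963 → 609 → 978 → 338 → 114 → 82 → 273 → 164 → 353 → 963  — not base-6 4-happy
11: 11 → 626 → 673 → 338 → 114 → 82 → 273 → 164 → 353 → 963 → 609 → 978 → 338  — not base-6 4-happy
12: 12 → 16 → 272 → 99 → 353 → 963 → 609 → 978 → 338 → 114 → 82 → 273 → 164 → 353  — not base-6 4-happy
base-6 4-happy: 6

1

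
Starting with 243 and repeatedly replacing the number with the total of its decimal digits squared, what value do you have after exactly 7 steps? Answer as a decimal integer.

4

243 → 29
29 → 85
85 → 89
89 → 145
145 → 42
42 → 20
20 → 4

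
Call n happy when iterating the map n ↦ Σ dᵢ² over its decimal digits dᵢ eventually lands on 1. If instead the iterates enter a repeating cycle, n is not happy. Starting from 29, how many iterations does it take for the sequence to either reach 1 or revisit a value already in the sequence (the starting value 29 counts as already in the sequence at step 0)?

10

29 → 2² + 9² = 85
85 → 8² + 5² = 89
89 → 8² + 9² = 145
145 → 1² + 4² + 5² = 42
42 → 4² + 2² = 20
20 → 2² + 0² = 4
4 → 4² = 16
16 → 1² + 6² = 37
37 → 3² + 7² = 58
58 → 5² + 8² = 89  — 89 repeats.
That took 10 steps.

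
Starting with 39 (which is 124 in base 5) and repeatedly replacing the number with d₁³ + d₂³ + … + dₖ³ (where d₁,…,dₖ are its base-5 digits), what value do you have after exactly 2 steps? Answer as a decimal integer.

39 = (1,2,4)_5 → 1³ + 2³ + 4³ = 1 + 8 + 64 = 73
73 = (2,4,3)_5 → 2³ + 4³ + 3³ = 8 + 64 + 27 = 99

99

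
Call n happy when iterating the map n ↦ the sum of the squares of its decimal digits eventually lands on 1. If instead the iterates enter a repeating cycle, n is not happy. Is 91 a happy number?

happy

91 → 9² + 1² = 82
82 → 8² + 2² = 68
68 → 6² + 8² = 100
100 → 1² + 0² + 0² = 1  — reached 1.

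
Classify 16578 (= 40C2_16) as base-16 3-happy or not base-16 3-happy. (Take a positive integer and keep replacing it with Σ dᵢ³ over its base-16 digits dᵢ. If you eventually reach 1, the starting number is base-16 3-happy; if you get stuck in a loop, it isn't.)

not base-16 3-happy

16578 = (4,0,12,2)_16 → 4³ + 0³ + 12³ + 2³ = 64 + 0 + 1728 + 8 = 1800
1800 = (7,0,8)_16 → 7³ + 0³ + 8³ = 343 + 0 + 512 = 855
855 = (3,5,7)_16 → 3³ + 5³ + 7³ = 27 + 125 + 343 = 495
495 = (1,14,15)_16 → 1³ + 14³ + 15³ = 1 + 2744 + 3375 = 6120
6120 = (1,7,14,8)_16 → 1³ + 7³ + 14³ + 8³ = 1 + 343 + 2744 + 512 = 3600
3600 = (14,1,0)_16 → 14³ + 1³ + 0³ = 2744 + 1 + 0 = 2745
2745 = (10,11,9)_16 → 10³ + 11³ + 9³ = 1000 + 1331 + 729 = 3060
3060 = (11,15,4)_16 → 11³ + 15³ + 4³ = 1331 + 3375 + 64 = 4770
4770 = (1,2,10,2)_16 → 1³ + 2³ + 10³ + 2³ = 1 + 8 + 1000 + 8 = 1017
1017 = (3,15,9)_16 → 3³ + 15³ + 9³ = 27 + 3375 + 729 = 4131
4131 = (1,0,2,3)_16 → 1³ + 0³ + 2³ + 3³ = 1 + 0 + 8 + 27 = 36
36 = (2,4)_16 → 2³ + 4³ = 8 + 64 = 72
72 = (4,8)_16 → 4³ + 8³ = 64 + 512 = 576
576 = (2,4,0)_16 → 2³ + 4³ + 0³ = 8 + 64 + 0 = 72  — 72 already seen; the sequence cycles without reaching 1.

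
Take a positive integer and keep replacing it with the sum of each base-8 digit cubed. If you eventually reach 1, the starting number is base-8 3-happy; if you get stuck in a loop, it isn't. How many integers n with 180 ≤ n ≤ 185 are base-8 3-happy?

1

180: 180 → 288 → 128 → 8 → 1  (reaches 1)
181: 181 → 349 → 277 → 197 → 152 → 35 → 91 → 55 → 559 → 469 → 476 → 434 → 440 → 559  (repeats 559)
182: 182 → 440 → 559 → 469 → 476 → 434 → 440  (repeats 440)
183: 183 → 567 → 560 → 217 → 55 → 559 → 469 → 476 → 434 → 440 → 559  (repeats 559)
184: 184 → 351 → 495 → 811 → 217 → 55 → 559 → 469 → 476 → 434 → 440 → 559  (repeats 559)
185: 185 → 352 → 189 → 476 → 434 → 440 → 559 → 469 → 476  (repeats 476)
base-8 3-happy: 180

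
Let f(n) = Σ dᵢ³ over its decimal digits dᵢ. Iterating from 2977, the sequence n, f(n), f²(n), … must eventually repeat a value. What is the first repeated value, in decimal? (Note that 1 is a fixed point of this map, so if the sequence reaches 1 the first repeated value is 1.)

2977 → 2³ + 9³ + 7³ + 7³ = 1423
1423 → 1³ + 4³ + 2³ + 3³ = 100
100 → 1³ + 0³ + 0³ = 1  — reached the fixed point 1.
1 → 1, so 1 is the first repeated value.

1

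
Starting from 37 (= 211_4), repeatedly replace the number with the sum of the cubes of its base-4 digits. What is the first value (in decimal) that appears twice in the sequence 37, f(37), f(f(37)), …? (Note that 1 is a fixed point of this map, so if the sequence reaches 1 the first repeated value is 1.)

37 = (2,1,1)_4 → 2³ + 1³ + 1³ = 10
10 = (2,2)_4 → 2³ + 2³ = 16
16 = (1,0,0)_4 → 1³ + 0³ + 0³ = 1  — reached the fixed point 1.
1 → 1, so 1 is the first repeated value.

1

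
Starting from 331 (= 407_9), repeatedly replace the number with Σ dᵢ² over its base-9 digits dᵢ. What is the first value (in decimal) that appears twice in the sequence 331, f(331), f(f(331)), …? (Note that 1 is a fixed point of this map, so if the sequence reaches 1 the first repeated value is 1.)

331 = (4,0,7)_9 → 4² + 0² + 7² = 65
65 = (7,2)_9 → 7² + 2² = 53
53 = (5,8)_9 → 5² + 8² = 89
89 = (1,0,8)_9 → 1² + 0² + 8² = 65  — 65 already appeared earlier.

65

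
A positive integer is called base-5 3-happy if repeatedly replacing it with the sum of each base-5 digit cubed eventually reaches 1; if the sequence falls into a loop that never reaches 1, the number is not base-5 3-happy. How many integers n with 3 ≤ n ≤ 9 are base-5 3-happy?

3: 3 → 27 → 9 → 65 → 35 → 9  — not base-5 3-happy
4: 4 → 64 → 80 → 28 → 28  — not base-5 3-happy
5: 5 → 1  — base-5 3-happy
6: 6 → 2 → 8 → 28 → 28  — not base-5 3-happy
7: 7 → 9 → 65 → 35 → 9  — not base-5 3-happy
8: 8 → 28 → 28  — not base-5 3-happy
9: 9 → 65 → 35 → 9  — not base-5 3-happy
base-5 3-happy: 5

1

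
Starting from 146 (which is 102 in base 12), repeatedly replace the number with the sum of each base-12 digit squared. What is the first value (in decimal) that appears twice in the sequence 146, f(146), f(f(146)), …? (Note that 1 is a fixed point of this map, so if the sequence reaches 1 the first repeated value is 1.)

5

146 = (1,0,2)_12 → 1² + 0² + 2² = 5
5 = (5)_12 → 5² = 25
25 = (2,1)_12 → 2² + 1² = 5  — 5 already appeared earlier.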